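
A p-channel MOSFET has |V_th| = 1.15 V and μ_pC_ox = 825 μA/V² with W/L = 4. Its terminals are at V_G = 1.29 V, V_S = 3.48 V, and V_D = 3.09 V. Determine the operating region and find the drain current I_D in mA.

Triode; I_D = 1.09 mA

V_SG = V_S − V_G = 3.48 − 1.29 = 2.19 V; V_SD = V_S − V_D = 3.48 − 3.09 = 0.39 V.
k_p = μ_pC_ox · (W/L) = 3.3 mA/V².
V_ov = V_SG − |V_th| = 2.19 − 1.15 = 1.04 V.
Since V_SD = 0.39 V < V_ov = 1.04 V, the device is in the triode region.
I_D = k_p [V_ov · V_SD − ½ V_SD²] = 3.3 × [1.04 × 0.39 − 0.5 × 0.39²] = 1.09 mA.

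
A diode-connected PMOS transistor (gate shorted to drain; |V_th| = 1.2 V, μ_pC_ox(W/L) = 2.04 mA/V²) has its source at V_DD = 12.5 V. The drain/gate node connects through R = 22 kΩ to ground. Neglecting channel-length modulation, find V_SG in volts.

With gate tied to drain, V_SG = V_SD ≥ V_SG − |V_th|, so the device is in saturation.
KCL at the drain: ½ k_p (V_SG − |V_th|)² = (V_DD − V_SG)/R.
Let x = V_SG − 1.2. Then 22.4 x² + x − 11.3 = 0, giving x = 0.688 V (positive root), so V_SG = 1.89 V.
I_D = (V_DD − V_SG)/R = (12.5 − 1.89) / 22 = 0.482 mA.

V_SG = 1.89 V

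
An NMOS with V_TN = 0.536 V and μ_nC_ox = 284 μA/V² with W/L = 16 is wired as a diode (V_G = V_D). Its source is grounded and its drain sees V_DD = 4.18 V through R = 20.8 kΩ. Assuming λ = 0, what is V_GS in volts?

With gate tied to drain, V_GS = V_DS ≥ V_GS − V_TN, so the device is in saturation.
k_n = μ_nC_ox · (W/L) = 4.544 mA/V².
KCL at the drain: ½ k_n (V_GS − V_TN)² = (V_DD − V_GS)/R.
Let x = V_GS − 0.536. Then 47.3 x² + x − 3.644 = 0, giving x = 0.267 V (positive root), so V_GS = 0.803 V.
I_D = (V_DD − V_GS)/R = (4.18 − 0.803) / 20.8 = 0.162 mA.

V_GS = 0.803 V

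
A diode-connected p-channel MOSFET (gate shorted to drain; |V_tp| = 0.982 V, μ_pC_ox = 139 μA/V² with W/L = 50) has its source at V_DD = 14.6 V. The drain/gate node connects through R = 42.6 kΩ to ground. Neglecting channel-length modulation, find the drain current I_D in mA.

With gate tied to drain, V_SG = V_SD ≥ V_SG − |V_tp|, so the device is in saturation.
k_p = μ_pC_ox · (W/L) = 6.95 mA/V².
KCL at the drain: ½ k_p (V_SG − |V_tp|)² = (V_DD − V_SG)/R.
Let x = V_SG − 0.982. Then 148 x² + x − 13.62 = 0, giving x = 0.3 V (positive root), so V_SG = 1.28 V.
I_D = (V_DD − V_SG)/R = (14.6 − 1.28) / 42.6 = 0.313 mA.

I_D = 0.313 mA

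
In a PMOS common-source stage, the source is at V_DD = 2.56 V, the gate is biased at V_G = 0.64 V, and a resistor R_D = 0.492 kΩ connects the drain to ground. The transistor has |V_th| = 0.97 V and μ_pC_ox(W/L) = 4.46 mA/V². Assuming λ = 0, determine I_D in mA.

I_D = 2.01 mA

V_SG = V_DD − V_G = 2.56 − 0.64 = 1.92 V, so V_ov = 1.92 − 0.97 = 0.95 V.
Assume saturation: I_D = ½ k_p V_ov² = 0.5 × 4.46 × 0.95² = 2.01 mA, giving V_SD = V_DD − I_D R_D = 2.56 − 2.01 × 0.492 = 1.57 V.
V_SD = 1.57 V ≥ V_ov = 0.95 V, confirming saturation.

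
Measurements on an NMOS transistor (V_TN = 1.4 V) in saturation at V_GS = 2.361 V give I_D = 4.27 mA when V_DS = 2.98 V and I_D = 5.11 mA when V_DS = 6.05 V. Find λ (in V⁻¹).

With V_GS fixed, I_D ∝ (1 + λ V_DS) in saturation, so I_D2/I_D1 = (1 + λ V_DS2)/(1 + λ V_DS1).
5.11/4.27 = 1.197 = (1 + 6.05 λ)/(1 + 2.98 λ).
Solving: λ (I_D1 V_DS2 − I_D2 V_DS1) = I_D2 − I_D1, so λ = (5.11 − 4.27) / (4.27 × 6.05 − 5.11 × 2.98) = 0.84 / 10.6 = 0.0792 V⁻¹.

λ = 0.0792 V⁻¹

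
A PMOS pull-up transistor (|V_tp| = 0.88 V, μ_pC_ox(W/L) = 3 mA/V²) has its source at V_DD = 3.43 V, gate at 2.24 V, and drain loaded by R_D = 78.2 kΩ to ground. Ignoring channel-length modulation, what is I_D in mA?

I_D = 0.0432 mA

V_SG = V_DD − V_G = 3.43 − 2.24 = 1.19 V, so V_ov = 1.19 − 0.88 = 0.31 V.
Assume saturation: I_D = ½ k_p V_ov² = 0.5 × 3 × 0.31² = 0.144 mA, giving V_SD = V_DD − I_D R_D = 3.43 − 0.144 × 78.2 = -7.84 V.
But -7.84 V < V_ov = 0.31 V, so the device is actually in triode.
In triode I_D = k_p[V_ov V_SD − ½ V_SD²] and I_D = (V_DD − V_SD)/R_D. Equating: 117 V_SD² − 73.73 V_SD + 3.43 = 0, giving V_SD = 0.0506 V (the root below V_ov).
I_D = (3.43 − 0.0506) / 78.2 = 0.0432 mA.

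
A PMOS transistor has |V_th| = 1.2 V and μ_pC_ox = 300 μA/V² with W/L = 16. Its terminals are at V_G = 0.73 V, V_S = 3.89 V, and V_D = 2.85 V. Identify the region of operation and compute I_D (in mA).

V_SG = V_S − V_G = 3.89 − 0.73 = 3.16 V; V_SD = V_S − V_D = 3.89 − 2.85 = 1.04 V.
k_p = μ_pC_ox · (W/L) = 4.8 mA/V².
V_ov = V_SG − |V_th| = 3.16 − 1.2 = 1.96 V.
Since V_SD = 1.04 V < V_ov = 1.96 V, the device is in the triode region.
I_D = k_p [V_ov · V_SD − ½ V_SD²] = 4.8 × [1.96 × 1.04 − 0.5 × 1.04²] = 7.19 mA.

Triode; I_D = 7.19 mA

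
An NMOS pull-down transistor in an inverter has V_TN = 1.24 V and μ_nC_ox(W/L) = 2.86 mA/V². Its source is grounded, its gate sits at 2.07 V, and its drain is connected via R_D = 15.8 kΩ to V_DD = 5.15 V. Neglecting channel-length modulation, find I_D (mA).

I_D = 0.317 mA

V_GS = V_G = 2.07 V, so V_ov = 2.07 − 1.24 = 0.83 V.
Assume saturation: I_D = ½ k_n V_ov² = 0.5 × 2.86 × 0.83² = 0.985 mA, giving V_DS = V_DD − I_D R_D = 5.15 − 0.985 × 15.8 = -10.4 V.
But -10.4 V < V_ov = 0.83 V, so the device is actually in triode.
In triode I_D = k_n[V_ov V_DS − ½ V_DS²] and I_D = (V_DD − V_DS)/R_D. Equating: 22.6 V_DS² − 38.51 V_DS + 5.15 = 0, giving V_DS = 0.146 V (the root below V_ov).
I_D = (5.15 − 0.146) / 15.8 = 0.317 mA.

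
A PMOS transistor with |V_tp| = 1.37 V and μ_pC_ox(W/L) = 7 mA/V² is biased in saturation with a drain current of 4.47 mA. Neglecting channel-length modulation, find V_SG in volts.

V_SG = 2.50 V

In saturation I_D = ½ k_p (V_SG − |V_tp|)², so V_SG − |V_tp| = √(2 I_D / k_p) = √(2 × 4.47 / 7) = 1.13 V.
V_SG = 1.37 + 1.13 = 2.5 V.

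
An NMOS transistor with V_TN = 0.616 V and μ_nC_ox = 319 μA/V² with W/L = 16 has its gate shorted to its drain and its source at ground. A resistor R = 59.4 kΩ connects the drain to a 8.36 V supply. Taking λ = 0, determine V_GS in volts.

V_GS = 0.839 V

With gate tied to drain, V_GS = V_DS ≥ V_GS − V_TN, so the device is in saturation.
k_n = μ_nC_ox · (W/L) = 5.104 mA/V².
KCL at the drain: ½ k_n (V_GS − V_TN)² = (V_DD − V_GS)/R.
Let x = V_GS − 0.616. Then 152 x² + x − 7.744 = 0, giving x = 0.223 V (positive root), so V_GS = 0.839 V.
I_D = (V_DD − V_GS)/R = (8.36 − 0.839) / 59.4 = 0.127 mA.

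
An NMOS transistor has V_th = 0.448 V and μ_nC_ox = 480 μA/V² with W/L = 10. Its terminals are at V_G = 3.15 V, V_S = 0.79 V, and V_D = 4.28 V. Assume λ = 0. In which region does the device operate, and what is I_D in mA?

V_GS = V_G − V_S = 3.15 − 0.79 = 2.36 V; V_DS = V_D − V_S = 4.28 − 0.79 = 3.49 V.
k_n = μ_nC_ox · (W/L) = 4.8 mA/V².
V_ov = V_GS − V_th = 2.36 − 0.448 = 1.91 V.
Since V_DS = 3.49 V ≥ V_ov = 1.91 V, the device is in saturation.
I_D = ½ k_n V_ov² = 0.5 × 4.8 × 1.91² = 8.77 mA.

Saturation; I_D = 8.77 mA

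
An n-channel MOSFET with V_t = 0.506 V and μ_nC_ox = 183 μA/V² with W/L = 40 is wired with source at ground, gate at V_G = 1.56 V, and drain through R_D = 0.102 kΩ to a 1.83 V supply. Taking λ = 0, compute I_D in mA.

V_GS = V_G = 1.56 V, so V_ov = 1.56 − 0.506 = 1.05 V.
k_n = μ_nC_ox · (W/L) = 7.32 mA/V².
Assume saturation: I_D = ½ k_n V_ov² = 0.5 × 7.32 × 1.05² = 4.07 mA, giving V_DS = V_DD − I_D R_D = 1.83 − 4.07 × 0.102 = 1.42 V.
V_DS = 1.42 V ≥ V_ov = 1.05 V, confirming saturation.

I_D = 4.07 mA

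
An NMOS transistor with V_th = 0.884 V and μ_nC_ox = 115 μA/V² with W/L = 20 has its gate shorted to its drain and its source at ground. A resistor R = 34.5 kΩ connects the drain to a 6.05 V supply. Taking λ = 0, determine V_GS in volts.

With gate tied to drain, V_GS = V_DS ≥ V_GS − V_th, so the device is in saturation.
k_n = μ_nC_ox · (W/L) = 2.3 mA/V².
KCL at the drain: ½ k_n (V_GS − V_th)² = (V_DD − V_GS)/R.
Let x = V_GS − 0.884. Then 39.7 x² + x − 5.166 = 0, giving x = 0.348 V (positive root), so V_GS = 1.23 V.
I_D = (V_DD − V_GS)/R = (6.05 − 1.23) / 34.5 = 0.14 mA.

V_GS = 1.23 V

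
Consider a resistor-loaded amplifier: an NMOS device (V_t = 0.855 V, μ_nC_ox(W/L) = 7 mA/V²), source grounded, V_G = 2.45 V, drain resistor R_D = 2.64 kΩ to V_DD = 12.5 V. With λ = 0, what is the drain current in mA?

I_D = 4.55 mA

V_GS = V_G = 2.45 V, so V_ov = 2.45 − 0.855 = 1.6 V.
Assume saturation: I_D = ½ k_n V_ov² = 0.5 × 7 × 1.6² = 8.9 mA, giving V_DS = V_DD − I_D R_D = 12.5 − 8.9 × 2.64 = -11 V.
But -11 V < V_ov = 1.6 V, so the device is actually in triode.
In triode I_D = k_n[V_ov V_DS − ½ V_DS²] and I_D = (V_DD − V_DS)/R_D. Equating: 9.24 V_DS² − 30.48 V_DS + 12.5 = 0, giving V_DS = 0.48 V (the root below V_ov).
I_D = (12.5 − 0.48) / 2.64 = 4.55 mA.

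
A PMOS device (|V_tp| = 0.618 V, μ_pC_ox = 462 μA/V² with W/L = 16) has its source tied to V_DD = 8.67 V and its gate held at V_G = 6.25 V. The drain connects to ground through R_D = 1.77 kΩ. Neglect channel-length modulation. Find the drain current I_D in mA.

I_D = 4.68 mA

V_SG = V_DD − V_G = 8.67 − 6.25 = 2.42 V, so V_ov = 2.42 − 0.618 = 1.8 V.
k_p = μ_pC_ox · (W/L) = 7.392 mA/V².
Assume saturation: I_D = ½ k_p V_ov² = 0.5 × 7.392 × 1.8² = 12 mA, giving V_SD = V_DD − I_D R_D = 8.67 − 12 × 1.77 = -12.6 V.
But -12.6 V < V_ov = 1.8 V, so the device is actually in triode.
In triode I_D = k_p[V_ov V_SD − ½ V_SD²] and I_D = (V_DD − V_SD)/R_D. Equating: 6.54 V_SD² − 24.58 V_SD + 8.67 = 0, giving V_SD = 0.394 V (the root below V_ov).
I_D = (8.67 − 0.394) / 1.77 = 4.68 mA.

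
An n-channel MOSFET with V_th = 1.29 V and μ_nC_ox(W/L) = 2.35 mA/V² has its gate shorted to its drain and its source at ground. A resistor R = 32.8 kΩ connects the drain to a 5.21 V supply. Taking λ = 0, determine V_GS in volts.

V_GS = 1.60 V

With gate tied to drain, V_GS = V_DS ≥ V_GS − V_th, so the device is in saturation.
KCL at the drain: ½ k_n (V_GS − V_th)² = (V_DD − V_GS)/R.
Let x = V_GS − 1.29. Then 38.5 x² + x − 3.92 = 0, giving x = 0.306 V (positive root), so V_GS = 1.6 V.
I_D = (V_DD − V_GS)/R = (5.21 − 1.6) / 32.8 = 0.11 mA.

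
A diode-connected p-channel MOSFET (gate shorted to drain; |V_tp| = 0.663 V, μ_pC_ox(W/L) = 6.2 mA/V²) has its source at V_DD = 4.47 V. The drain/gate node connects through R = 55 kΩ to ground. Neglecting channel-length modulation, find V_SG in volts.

With gate tied to drain, V_SG = V_SD ≥ V_SG − |V_tp|, so the device is in saturation.
KCL at the drain: ½ k_p (V_SG − |V_tp|)² = (V_DD − V_SG)/R.
Let x = V_SG − 0.663. Then 170 x² + x − 3.807 = 0, giving x = 0.147 V (positive root), so V_SG = 0.81 V.
I_D = (V_DD − V_SG)/R = (4.47 − 0.81) / 55 = 0.0666 mA.

V_SG = 0.810 V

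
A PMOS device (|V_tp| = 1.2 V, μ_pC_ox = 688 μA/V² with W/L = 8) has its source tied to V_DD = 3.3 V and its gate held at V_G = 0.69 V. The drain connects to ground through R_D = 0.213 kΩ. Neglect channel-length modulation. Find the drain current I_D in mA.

V_SG = V_DD − V_G = 3.3 − 0.69 = 2.61 V, so V_ov = 2.61 − 1.2 = 1.41 V.
k_p = μ_pC_ox · (W/L) = 5.504 mA/V².
Assume saturation: I_D = ½ k_p V_ov² = 0.5 × 5.504 × 1.41² = 5.47 mA, giving V_SD = V_DD − I_D R_D = 3.3 − 5.47 × 0.213 = 2.13 V.
V_SD = 2.13 V ≥ V_ov = 1.41 V, confirming saturation.

I_D = 5.47 mA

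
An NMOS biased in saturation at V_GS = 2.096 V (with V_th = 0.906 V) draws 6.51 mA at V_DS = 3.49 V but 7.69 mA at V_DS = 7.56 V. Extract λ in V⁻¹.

λ = 0.0527 V⁻¹

With V_GS fixed, I_D ∝ (1 + λ V_DS) in saturation, so I_D2/I_D1 = (1 + λ V_DS2)/(1 + λ V_DS1).
7.69/6.51 = 1.181 = (1 + 7.56 λ)/(1 + 3.49 λ).
Solving: λ (I_D1 V_DS2 − I_D2 V_DS1) = I_D2 − I_D1, so λ = (7.69 − 6.51) / (6.51 × 7.56 − 7.69 × 3.49) = 1.18 / 22.4 = 0.0527 V⁻¹.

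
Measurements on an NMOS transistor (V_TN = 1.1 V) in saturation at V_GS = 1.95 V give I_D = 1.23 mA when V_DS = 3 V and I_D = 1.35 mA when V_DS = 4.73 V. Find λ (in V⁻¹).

With V_GS fixed, I_D ∝ (1 + λ V_DS) in saturation, so I_D2/I_D1 = (1 + λ V_DS2)/(1 + λ V_DS1).
1.35/1.23 = 1.098 = (1 + 4.73 λ)/(1 + 3 λ).
Solving: λ (I_D1 V_DS2 − I_D2 V_DS1) = I_D2 − I_D1, so λ = (1.35 − 1.23) / (1.23 × 4.73 − 1.35 × 3) = 0.12 / 1.77 = 0.0679 V⁻¹.

λ = 0.0679 V⁻¹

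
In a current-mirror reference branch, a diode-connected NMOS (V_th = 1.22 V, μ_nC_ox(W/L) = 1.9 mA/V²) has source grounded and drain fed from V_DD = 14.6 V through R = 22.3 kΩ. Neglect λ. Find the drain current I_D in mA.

With gate tied to drain, V_GS = V_DS ≥ V_GS − V_th, so the device is in saturation.
KCL at the drain: ½ k_n (V_GS − V_th)² = (V_DD − V_GS)/R.
Let x = V_GS − 1.22. Then 21.2 x² + x − 13.38 = 0, giving x = 0.771 V (positive root), so V_GS = 1.99 V.
I_D = (V_DD − V_GS)/R = (14.6 − 1.99) / 22.3 = 0.565 mA.

I_D = 0.565 mA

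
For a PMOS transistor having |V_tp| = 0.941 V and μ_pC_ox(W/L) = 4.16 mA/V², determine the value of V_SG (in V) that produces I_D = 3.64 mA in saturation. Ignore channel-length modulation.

In saturation I_D = ½ k_p (V_SG − |V_tp|)², so V_SG − |V_tp| = √(2 I_D / k_p) = √(2 × 3.64 / 4.16) = 1.32 V.
V_SG = 0.941 + 1.32 = 2.26 V.

V_SG = 2.26 V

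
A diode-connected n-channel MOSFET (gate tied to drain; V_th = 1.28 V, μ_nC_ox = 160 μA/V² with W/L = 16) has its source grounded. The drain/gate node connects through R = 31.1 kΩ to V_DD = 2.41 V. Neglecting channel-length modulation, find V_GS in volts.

With gate tied to drain, V_GS = V_DS ≥ V_GS − V_th, so the device is in saturation.
k_n = μ_nC_ox · (W/L) = 2.56 mA/V².
KCL at the drain: ½ k_n (V_GS − V_th)² = (V_DD − V_GS)/R.
Let x = V_GS − 1.28. Then 39.8 x² + x − 1.13 = 0, giving x = 0.156 V (positive root), so V_GS = 1.44 V.
I_D = (V_DD − V_GS)/R = (2.41 − 1.44) / 31.1 = 0.0313 mA.

V_GS = 1.44 V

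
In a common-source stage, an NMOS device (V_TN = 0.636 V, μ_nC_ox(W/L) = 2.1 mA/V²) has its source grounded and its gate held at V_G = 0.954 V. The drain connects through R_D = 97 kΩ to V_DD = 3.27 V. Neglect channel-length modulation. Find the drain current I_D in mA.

V_GS = V_G = 0.954 V, so V_ov = 0.954 − 0.636 = 0.318 V.
Assume saturation: I_D = ½ k_n V_ov² = 0.5 × 2.1 × 0.318² = 0.106 mA, giving V_DS = V_DD − I_D R_D = 3.27 − 0.106 × 97 = -7.03 V.
But -7.03 V < V_ov = 0.318 V, so the device is actually in triode.
In triode I_D = k_n[V_ov V_DS − ½ V_DS²] and I_D = (V_DD − V_DS)/R_D. Equating: 102 V_DS² − 65.78 V_DS + 3.27 = 0, giving V_DS = 0.0543 V (the root below V_ov).
I_D = (3.27 − 0.0543) / 97 = 0.0332 mA.

I_D = 0.0332 mA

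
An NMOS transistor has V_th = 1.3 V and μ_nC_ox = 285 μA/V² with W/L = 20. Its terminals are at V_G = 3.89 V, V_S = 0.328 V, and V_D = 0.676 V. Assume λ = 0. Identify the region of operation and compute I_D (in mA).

V_GS = V_G − V_S = 3.89 − 0.328 = 3.56 V; V_DS = V_D − V_S = 0.676 − 0.328 = 0.348 V.
k_n = μ_nC_ox · (W/L) = 5.7 mA/V².
V_ov = V_GS − V_th = 3.56 − 1.3 = 2.26 V.
Since V_DS = 0.348 V < V_ov = 2.26 V, the device is in the triode region.
I_D = k_n [V_ov · V_DS − ½ V_DS²] = 5.7 × [2.26 × 0.348 − 0.5 × 0.348²] = 4.14 mA.

Triode; I_D = 4.14 mA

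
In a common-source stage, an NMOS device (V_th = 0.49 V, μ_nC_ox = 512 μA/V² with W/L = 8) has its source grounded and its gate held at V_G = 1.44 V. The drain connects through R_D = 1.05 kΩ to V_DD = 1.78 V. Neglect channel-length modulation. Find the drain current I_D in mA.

V_GS = V_G = 1.44 V, so V_ov = 1.44 − 0.49 = 0.95 V.
k_n = μ_nC_ox · (W/L) = 4.096 mA/V².
Assume saturation: I_D = ½ k_n V_ov² = 0.5 × 4.096 × 0.95² = 1.85 mA, giving V_DS = V_DD − I_D R_D = 1.78 − 1.85 × 1.05 = -0.161 V.
But -0.161 V < V_ov = 0.95 V, so the device is actually in triode.
In triode I_D = k_n[V_ov V_DS − ½ V_DS²] and I_D = (V_DD − V_DS)/R_D. Equating: 2.15 V_DS² − 5.086 V_DS + 1.78 = 0, giving V_DS = 0.427 V (the root below V_ov).
I_D = (1.78 − 0.427) / 1.05 = 1.29 mA.

I_D = 1.29 mA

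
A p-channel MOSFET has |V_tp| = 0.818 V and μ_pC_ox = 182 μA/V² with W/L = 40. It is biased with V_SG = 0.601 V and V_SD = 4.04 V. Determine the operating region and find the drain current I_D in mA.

V_SG = 0.601 V < |V_tp| = 0.818 V, so the transistor is in cutoff.

Cutoff; I_D = 0 mA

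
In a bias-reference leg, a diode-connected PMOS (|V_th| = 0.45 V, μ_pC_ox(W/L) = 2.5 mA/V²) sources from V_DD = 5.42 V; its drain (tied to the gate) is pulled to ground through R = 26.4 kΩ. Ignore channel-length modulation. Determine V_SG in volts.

V_SG = 0.823 V

With gate tied to drain, V_SG = V_SD ≥ V_SG − |V_th|, so the device is in saturation.
KCL at the drain: ½ k_p (V_SG − |V_th|)² = (V_DD − V_SG)/R.
Let x = V_SG − 0.45. Then 33 x² + x − 4.97 = 0, giving x = 0.373 V (positive root), so V_SG = 0.823 V.
I_D = (V_DD − V_SG)/R = (5.42 − 0.823) / 26.4 = 0.174 mA.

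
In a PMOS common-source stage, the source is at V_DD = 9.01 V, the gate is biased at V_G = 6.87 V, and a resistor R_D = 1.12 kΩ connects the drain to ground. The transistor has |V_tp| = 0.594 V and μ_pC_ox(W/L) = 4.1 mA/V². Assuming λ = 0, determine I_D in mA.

V_SG = V_DD − V_G = 9.01 − 6.87 = 2.14 V, so V_ov = 2.14 − 0.594 = 1.55 V.
Assume saturation: I_D = ½ k_p V_ov² = 0.5 × 4.1 × 1.55² = 4.9 mA, giving V_SD = V_DD − I_D R_D = 9.01 − 4.9 × 1.12 = 3.52 V.
V_SD = 3.52 V ≥ V_ov = 1.55 V, confirming saturation.

I_D = 4.90 mA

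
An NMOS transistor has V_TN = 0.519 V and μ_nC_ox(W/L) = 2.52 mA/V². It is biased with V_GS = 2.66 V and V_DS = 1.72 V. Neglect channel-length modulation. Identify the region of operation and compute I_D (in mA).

Triode; I_D = 5.55 mA

V_ov = V_GS − V_TN = 2.66 − 0.519 = 2.14 V.
Since V_DS = 1.72 V < V_ov = 2.14 V, the device is in the triode region.
I_D = k_n [V_ov · V_DS − ½ V_DS²] = 2.52 × [2.14 × 1.72 − 0.5 × 1.72²] = 5.55 mA.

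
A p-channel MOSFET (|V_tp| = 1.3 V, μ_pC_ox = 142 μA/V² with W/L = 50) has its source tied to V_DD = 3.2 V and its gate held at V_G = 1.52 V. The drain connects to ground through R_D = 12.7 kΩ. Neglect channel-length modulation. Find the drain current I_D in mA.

V_SG = V_DD − V_G = 3.2 − 1.52 = 1.68 V, so V_ov = 1.68 − 1.3 = 0.38 V.
k_p = μ_pC_ox · (W/L) = 7.1 mA/V².
Assume saturation: I_D = ½ k_p V_ov² = 0.5 × 7.1 × 0.38² = 0.513 mA, giving V_SD = V_DD − I_D R_D = 3.2 − 0.513 × 12.7 = -3.31 V.
But -3.31 V < V_ov = 0.38 V, so the device is actually in triode.
In triode I_D = k_p[V_ov V_SD − ½ V_SD²] and I_D = (V_DD − V_SD)/R_D. Equating: 45.1 V_SD² − 35.26 V_SD + 3.2 = 0, giving V_SD = 0.105 V (the root below V_ov).
I_D = (3.2 − 0.105) / 12.7 = 0.244 mA.

I_D = 0.244 mA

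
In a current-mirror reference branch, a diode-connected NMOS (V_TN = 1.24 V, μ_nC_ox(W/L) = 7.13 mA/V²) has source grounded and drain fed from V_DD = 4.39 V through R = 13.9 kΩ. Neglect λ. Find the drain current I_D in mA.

With gate tied to drain, V_GS = V_DS ≥ V_GS − V_TN, so the device is in saturation.
KCL at the drain: ½ k_n (V_GS − V_TN)² = (V_DD − V_GS)/R.
Let x = V_GS − 1.24. Then 49.6 x² + x − 3.15 = 0, giving x = 0.242 V (positive root), so V_GS = 1.48 V.
I_D = (V_DD − V_GS)/R = (4.39 − 1.48) / 13.9 = 0.209 mA.

I_D = 0.209 mA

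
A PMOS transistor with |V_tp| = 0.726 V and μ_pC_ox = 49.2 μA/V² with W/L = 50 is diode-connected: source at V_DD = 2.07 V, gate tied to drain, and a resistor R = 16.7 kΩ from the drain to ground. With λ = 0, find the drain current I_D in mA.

With gate tied to drain, V_SG = V_SD ≥ V_SG − |V_tp|, so the device is in saturation.
k_p = μ_pC_ox · (W/L) = 2.46 mA/V².
KCL at the drain: ½ k_p (V_SG − |V_tp|)² = (V_DD − V_SG)/R.
Let x = V_SG − 0.726. Then 20.5 x² + x − 1.344 = 0, giving x = 0.233 V (positive root), so V_SG = 0.959 V.
I_D = (V_DD − V_SG)/R = (2.07 − 0.959) / 16.7 = 0.0666 mA.

I_D = 0.0666 mA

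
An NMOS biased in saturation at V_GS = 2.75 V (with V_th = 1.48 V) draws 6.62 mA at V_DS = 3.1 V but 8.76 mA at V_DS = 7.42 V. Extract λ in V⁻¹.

λ = 0.0974 V⁻¹

With V_GS fixed, I_D ∝ (1 + λ V_DS) in saturation, so I_D2/I_D1 = (1 + λ V_DS2)/(1 + λ V_DS1).
8.76/6.62 = 1.323 = (1 + 7.42 λ)/(1 + 3.1 λ).
Solving: λ (I_D1 V_DS2 − I_D2 V_DS1) = I_D2 − I_D1, so λ = (8.76 − 6.62) / (6.62 × 7.42 − 8.76 × 3.1) = 2.14 / 22 = 0.0974 V⁻¹.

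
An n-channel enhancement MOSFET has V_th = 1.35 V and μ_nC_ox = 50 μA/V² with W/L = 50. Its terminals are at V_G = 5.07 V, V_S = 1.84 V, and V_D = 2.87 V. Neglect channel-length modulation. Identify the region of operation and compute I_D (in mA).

Triode; I_D = 3.51 mA

V_GS = V_G − V_S = 5.07 − 1.84 = 3.23 V; V_DS = V_D − V_S = 2.87 − 1.84 = 1.03 V.
k_n = μ_nC_ox · (W/L) = 2.5 mA/V².
V_ov = V_GS − V_th = 3.23 − 1.35 = 1.88 V.
Since V_DS = 1.03 V < V_ov = 1.88 V, the device is in the triode region.
I_D = k_n [V_ov · V_DS − ½ V_DS²] = 2.5 × [1.88 × 1.03 − 0.5 × 1.03²] = 3.51 mA.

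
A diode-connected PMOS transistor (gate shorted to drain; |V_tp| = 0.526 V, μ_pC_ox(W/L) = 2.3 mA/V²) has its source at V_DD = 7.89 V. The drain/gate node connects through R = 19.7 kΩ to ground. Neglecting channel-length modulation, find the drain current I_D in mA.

I_D = 0.346 mA

With gate tied to drain, V_SG = V_SD ≥ V_SG − |V_tp|, so the device is in saturation.
KCL at the drain: ½ k_p (V_SG − |V_tp|)² = (V_DD − V_SG)/R.
Let x = V_SG − 0.526. Then 22.7 x² + x − 7.364 = 0, giving x = 0.548 V (positive root), so V_SG = 1.07 V.
I_D = (V_DD − V_SG)/R = (7.89 − 1.07) / 19.7 = 0.346 mA.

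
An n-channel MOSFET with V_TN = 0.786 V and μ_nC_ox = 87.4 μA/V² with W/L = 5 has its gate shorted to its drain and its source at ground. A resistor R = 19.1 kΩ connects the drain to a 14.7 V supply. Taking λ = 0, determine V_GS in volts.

V_GS = 2.50 V

With gate tied to drain, V_GS = V_DS ≥ V_GS − V_TN, so the device is in saturation.
k_n = μ_nC_ox · (W/L) = 0.437 mA/V².
KCL at the drain: ½ k_n (V_GS − V_TN)² = (V_DD − V_GS)/R.
Let x = V_GS − 0.786. Then 4.17 x² + x − 13.91 = 0, giving x = 1.71 V (positive root), so V_GS = 2.5 V.
I_D = (V_DD − V_GS)/R = (14.7 − 2.5) / 19.1 = 0.639 mA.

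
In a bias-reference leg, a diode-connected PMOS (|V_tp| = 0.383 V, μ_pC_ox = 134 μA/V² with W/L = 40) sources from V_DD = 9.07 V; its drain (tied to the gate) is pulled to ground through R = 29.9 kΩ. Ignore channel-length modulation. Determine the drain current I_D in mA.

With gate tied to drain, V_SG = V_SD ≥ V_SG − |V_tp|, so the device is in saturation.
k_p = μ_pC_ox · (W/L) = 5.36 mA/V².
KCL at the drain: ½ k_p (V_SG − |V_tp|)² = (V_DD − V_SG)/R.
Let x = V_SG − 0.383. Then 80.1 x² + x − 8.687 = 0, giving x = 0.323 V (positive root), so V_SG = 0.706 V.
I_D = (V_DD − V_SG)/R = (9.07 − 0.706) / 29.9 = 0.28 mA.

I_D = 0.280 mA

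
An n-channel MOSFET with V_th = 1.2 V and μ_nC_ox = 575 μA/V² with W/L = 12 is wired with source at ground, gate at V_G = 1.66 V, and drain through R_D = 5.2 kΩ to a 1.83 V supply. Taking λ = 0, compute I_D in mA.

V_GS = V_G = 1.66 V, so V_ov = 1.66 − 1.2 = 0.46 V.
k_n = μ_nC_ox · (W/L) = 6.9 mA/V².
Assume saturation: I_D = ½ k_n V_ov² = 0.5 × 6.9 × 0.46² = 0.73 mA, giving V_DS = V_DD − I_D R_D = 1.83 − 0.73 × 5.2 = -1.97 V.
But -1.97 V < V_ov = 0.46 V, so the device is actually in triode.
In triode I_D = k_n[V_ov V_DS − ½ V_DS²] and I_D = (V_DD − V_DS)/R_D. Equating: 17.9 V_DS² − 17.5 V_DS + 1.83 = 0, giving V_DS = 0.119 V (the root below V_ov).
I_D = (1.83 − 0.119) / 5.2 = 0.329 mA.

I_D = 0.329 mA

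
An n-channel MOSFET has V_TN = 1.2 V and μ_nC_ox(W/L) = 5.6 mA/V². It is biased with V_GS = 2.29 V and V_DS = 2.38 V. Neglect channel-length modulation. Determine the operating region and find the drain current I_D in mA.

V_ov = V_GS − V_TN = 2.29 − 1.2 = 1.09 V.
Since V_DS = 2.38 V ≥ V_ov = 1.09 V, the device is in saturation.
I_D = ½ k_n V_ov² = 0.5 × 5.6 × 1.09² = 3.33 mA.

Saturation; I_D = 3.33 mA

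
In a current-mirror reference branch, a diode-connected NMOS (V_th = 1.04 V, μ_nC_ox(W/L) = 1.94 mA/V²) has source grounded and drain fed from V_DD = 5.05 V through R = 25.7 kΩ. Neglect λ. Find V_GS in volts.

With gate tied to drain, V_GS = V_DS ≥ V_GS − V_th, so the device is in saturation.
KCL at the drain: ½ k_n (V_GS − V_th)² = (V_DD − V_GS)/R.
Let x = V_GS − 1.04. Then 24.9 x² + x − 4.01 = 0, giving x = 0.382 V (positive root), so V_GS = 1.42 V.
I_D = (V_DD − V_GS)/R = (5.05 − 1.42) / 25.7 = 0.141 mA.

V_GS = 1.42 V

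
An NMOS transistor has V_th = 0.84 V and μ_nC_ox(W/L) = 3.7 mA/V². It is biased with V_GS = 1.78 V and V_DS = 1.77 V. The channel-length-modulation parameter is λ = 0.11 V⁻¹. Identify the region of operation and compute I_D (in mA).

V_ov = V_GS − V_th = 1.78 − 0.84 = 0.94 V.
Since V_DS = 1.77 V ≥ V_ov = 0.94 V, the device is in saturation.
I_D = ½ k_n V_ov² (1 + λ V_DS) = 0.5 × 3.7 × 0.94² × (1 + 0.11 × 1.77) = 1.95 mA.

Saturation; I_D = 1.95 mA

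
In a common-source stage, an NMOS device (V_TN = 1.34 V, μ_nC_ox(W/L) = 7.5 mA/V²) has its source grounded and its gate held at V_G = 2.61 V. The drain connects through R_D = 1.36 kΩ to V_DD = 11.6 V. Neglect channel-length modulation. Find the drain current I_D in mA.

V_GS = V_G = 2.61 V, so V_ov = 2.61 − 1.34 = 1.27 V.
Assume saturation: I_D = ½ k_n V_ov² = 0.5 × 7.5 × 1.27² = 6.05 mA, giving V_DS = V_DD − I_D R_D = 11.6 − 6.05 × 1.36 = 3.37 V.
V_DS = 3.37 V ≥ V_ov = 1.27 V, confirming saturation.

I_D = 6.05 mA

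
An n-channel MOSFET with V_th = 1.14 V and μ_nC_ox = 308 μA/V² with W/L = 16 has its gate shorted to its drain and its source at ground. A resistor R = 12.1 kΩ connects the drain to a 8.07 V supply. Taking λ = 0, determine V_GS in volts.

With gate tied to drain, V_GS = V_DS ≥ V_GS − V_th, so the device is in saturation.
k_n = μ_nC_ox · (W/L) = 4.928 mA/V².
KCL at the drain: ½ k_n (V_GS − V_th)² = (V_DD − V_GS)/R.
Let x = V_GS − 1.14. Then 29.8 x² + x − 6.93 = 0, giving x = 0.466 V (positive root), so V_GS = 1.61 V.
I_D = (V_DD − V_GS)/R = (8.07 − 1.61) / 12.1 = 0.534 mA.

V_GS = 1.61 V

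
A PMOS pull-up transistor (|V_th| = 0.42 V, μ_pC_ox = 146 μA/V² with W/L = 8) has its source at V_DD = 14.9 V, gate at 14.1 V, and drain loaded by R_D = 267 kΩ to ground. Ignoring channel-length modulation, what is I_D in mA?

I_D = 0.0552 mA

V_SG = V_DD − V_G = 14.9 − 14.1 = 0.8 V, so V_ov = 0.8 − 0.42 = 0.38 V.
k_p = μ_pC_ox · (W/L) = 1.168 mA/V².
Assume saturation: I_D = ½ k_p V_ov² = 0.5 × 1.168 × 0.38² = 0.0843 mA, giving V_SD = V_DD − I_D R_D = 14.9 − 0.0843 × 267 = -7.62 V.
But -7.62 V < V_ov = 0.38 V, so the device is actually in triode.
In triode I_D = k_p[V_ov V_SD − ½ V_SD²] and I_D = (V_DD − V_SD)/R_D. Equating: 156 V_SD² − 119.5 V_SD + 14.9 = 0, giving V_SD = 0.157 V (the root below V_ov).
I_D = (14.9 − 0.157) / 267 = 0.0552 mA.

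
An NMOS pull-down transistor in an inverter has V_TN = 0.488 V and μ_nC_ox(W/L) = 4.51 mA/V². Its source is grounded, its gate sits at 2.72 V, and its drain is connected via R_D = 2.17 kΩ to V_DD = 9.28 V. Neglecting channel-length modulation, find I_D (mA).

V_GS = V_G = 2.72 V, so V_ov = 2.72 − 0.488 = 2.23 V.
Assume saturation: I_D = ½ k_n V_ov² = 0.5 × 4.51 × 2.23² = 11.2 mA, giving V_DS = V_DD − I_D R_D = 9.28 − 11.2 × 2.17 = -15.1 V.
But -15.1 V < V_ov = 2.23 V, so the device is actually in triode.
In triode I_D = k_n[V_ov V_DS − ½ V_DS²] and I_D = (V_DD − V_DS)/R_D. Equating: 4.89 V_DS² − 22.84 V_DS + 9.28 = 0, giving V_DS = 0.45 V (the root below V_ov).
I_D = (9.28 − 0.45) / 2.17 = 4.07 mA.

I_D = 4.07 mA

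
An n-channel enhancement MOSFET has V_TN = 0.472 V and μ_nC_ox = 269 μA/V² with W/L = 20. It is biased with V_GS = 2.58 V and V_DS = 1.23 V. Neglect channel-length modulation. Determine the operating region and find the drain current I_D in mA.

k_n = μ_nC_ox · (W/L) = 5.38 mA/V².
V_ov = V_GS − V_TN = 2.58 − 0.472 = 2.11 V.
Since V_DS = 1.23 V < V_ov = 2.11 V, the device is in the triode region.
I_D = k_n [V_ov · V_DS − ½ V_DS²] = 5.38 × [2.11 × 1.23 − 0.5 × 1.23²] = 9.88 mA.

Triode; I_D = 9.88 mA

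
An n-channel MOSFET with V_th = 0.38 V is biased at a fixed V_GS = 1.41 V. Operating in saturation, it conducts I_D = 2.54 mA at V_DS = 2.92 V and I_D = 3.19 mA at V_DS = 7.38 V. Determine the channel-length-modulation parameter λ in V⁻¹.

With V_GS fixed, I_D ∝ (1 + λ V_DS) in saturation, so I_D2/I_D1 = (1 + λ V_DS2)/(1 + λ V_DS1).
3.19/2.54 = 1.256 = (1 + 7.38 λ)/(1 + 2.92 λ).
Solving: λ (I_D1 V_DS2 − I_D2 V_DS1) = I_D2 − I_D1, so λ = (3.19 − 2.54) / (2.54 × 7.38 − 3.19 × 2.92) = 0.65 / 9.43 = 0.0689 V⁻¹.

λ = 0.0689 V⁻¹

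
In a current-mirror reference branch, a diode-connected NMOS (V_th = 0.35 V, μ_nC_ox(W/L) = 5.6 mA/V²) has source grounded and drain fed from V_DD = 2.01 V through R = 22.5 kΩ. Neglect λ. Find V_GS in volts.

With gate tied to drain, V_GS = V_DS ≥ V_GS − V_th, so the device is in saturation.
KCL at the drain: ½ k_n (V_GS − V_th)² = (V_DD − V_GS)/R.
Let x = V_GS − 0.35. Then 63 x² + x − 1.66 = 0, giving x = 0.155 V (positive root), so V_GS = 0.505 V.
I_D = (V_DD − V_GS)/R = (2.01 − 0.505) / 22.5 = 0.0669 mA.

V_GS = 0.505 V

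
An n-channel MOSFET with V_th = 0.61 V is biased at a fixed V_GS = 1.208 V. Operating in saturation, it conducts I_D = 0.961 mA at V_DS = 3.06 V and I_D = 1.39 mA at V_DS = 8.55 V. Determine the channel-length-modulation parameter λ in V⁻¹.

With V_GS fixed, I_D ∝ (1 + λ V_DS) in saturation, so I_D2/I_D1 = (1 + λ V_DS2)/(1 + λ V_DS1).
1.39/0.961 = 1.446 = (1 + 8.55 λ)/(1 + 3.06 λ).
Solving: λ (I_D1 V_DS2 − I_D2 V_DS1) = I_D2 − I_D1, so λ = (1.39 − 0.961) / (0.961 × 8.55 − 1.39 × 3.06) = 0.429 / 3.96 = 0.108 V⁻¹.

λ = 0.108 V⁻¹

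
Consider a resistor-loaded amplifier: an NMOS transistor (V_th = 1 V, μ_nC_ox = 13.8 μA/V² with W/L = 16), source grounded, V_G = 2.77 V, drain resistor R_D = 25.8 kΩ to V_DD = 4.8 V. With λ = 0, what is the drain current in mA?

I_D = 0.167 mA

V_GS = V_G = 2.77 V, so V_ov = 2.77 − 1 = 1.77 V.
k_n = μ_nC_ox · (W/L) = 0.2208 mA/V².
Assume saturation: I_D = ½ k_n V_ov² = 0.5 × 0.2208 × 1.77² = 0.346 mA, giving V_DS = V_DD − I_D R_D = 4.8 − 0.346 × 25.8 = -4.12 V.
But -4.12 V < V_ov = 1.77 V, so the device is actually in triode.
In triode I_D = k_n[V_ov V_DS − ½ V_DS²] and I_D = (V_DD − V_DS)/R_D. Equating: 2.85 V_DS² − 11.08 V_DS + 4.8 = 0, giving V_DS = 0.496 V (the root below V_ov).
I_D = (4.8 − 0.496) / 25.8 = 0.167 mA.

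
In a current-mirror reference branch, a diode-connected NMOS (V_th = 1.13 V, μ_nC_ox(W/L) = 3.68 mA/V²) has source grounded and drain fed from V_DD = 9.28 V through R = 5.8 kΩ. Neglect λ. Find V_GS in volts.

With gate tied to drain, V_GS = V_DS ≥ V_GS − V_th, so the device is in saturation.
KCL at the drain: ½ k_n (V_GS − V_th)² = (V_DD − V_GS)/R.
Let x = V_GS − 1.13. Then 10.7 x² + x − 8.15 = 0, giving x = 0.828 V (positive root), so V_GS = 1.96 V.
I_D = (V_DD − V_GS)/R = (9.28 − 1.96) / 5.8 = 1.26 mA.

V_GS = 1.96 V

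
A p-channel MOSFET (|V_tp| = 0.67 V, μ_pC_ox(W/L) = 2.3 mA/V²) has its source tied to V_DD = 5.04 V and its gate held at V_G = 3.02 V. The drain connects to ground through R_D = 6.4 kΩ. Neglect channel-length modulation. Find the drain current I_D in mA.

V_SG = V_DD − V_G = 5.04 − 3.02 = 2.02 V, so V_ov = 2.02 − 0.67 = 1.35 V.
Assume saturation: I_D = ½ k_p V_ov² = 0.5 × 2.3 × 1.35² = 2.1 mA, giving V_SD = V_DD − I_D R_D = 5.04 − 2.1 × 6.4 = -8.37 V.
But -8.37 V < V_ov = 1.35 V, so the device is actually in triode.
In triode I_D = k_p[V_ov V_SD − ½ V_SD²] and I_D = (V_DD − V_SD)/R_D. Equating: 7.36 V_SD² − 20.87 V_SD + 5.04 = 0, giving V_SD = 0.267 V (the root below V_ov).
I_D = (5.04 − 0.267) / 6.4 = 0.746 mA.

I_D = 0.746 mA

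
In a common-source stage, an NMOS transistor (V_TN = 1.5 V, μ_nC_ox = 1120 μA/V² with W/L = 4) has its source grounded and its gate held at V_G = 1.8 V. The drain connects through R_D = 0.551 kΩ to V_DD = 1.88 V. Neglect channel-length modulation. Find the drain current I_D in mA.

V_GS = V_G = 1.8 V, so V_ov = 1.8 − 1.5 = 0.3 V.
k_n = μ_nC_ox · (W/L) = 4.48 mA/V².
Assume saturation: I_D = ½ k_n V_ov² = 0.5 × 4.48 × 0.3² = 0.202 mA, giving V_DS = V_DD − I_D R_D = 1.88 − 0.202 × 0.551 = 1.77 V.
V_DS = 1.77 V ≥ V_ov = 0.3 V, confirming saturation.

I_D = 0.202 mA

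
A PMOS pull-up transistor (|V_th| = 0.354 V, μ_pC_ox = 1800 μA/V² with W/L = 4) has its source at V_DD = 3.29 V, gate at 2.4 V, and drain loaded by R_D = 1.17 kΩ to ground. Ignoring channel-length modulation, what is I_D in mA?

I_D = 1.03 mA

V_SG = V_DD − V_G = 3.29 − 2.4 = 0.89 V, so V_ov = 0.89 − 0.354 = 0.536 V.
k_p = μ_pC_ox · (W/L) = 7.2 mA/V².
Assume saturation: I_D = ½ k_p V_ov² = 0.5 × 7.2 × 0.536² = 1.03 mA, giving V_SD = V_DD − I_D R_D = 3.29 − 1.03 × 1.17 = 2.08 V.
V_SD = 2.08 V ≥ V_ov = 0.536 V, confirming saturation.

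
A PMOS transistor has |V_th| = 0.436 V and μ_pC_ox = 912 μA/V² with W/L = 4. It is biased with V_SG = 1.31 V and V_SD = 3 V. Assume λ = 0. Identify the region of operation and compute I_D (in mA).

Saturation; I_D = 1.39 mA

k_p = μ_pC_ox · (W/L) = 3.648 mA/V².
V_ov = V_SG − |V_th| = 1.31 − 0.436 = 0.874 V.
Since V_SD = 3 V ≥ V_ov = 0.874 V, the device is in saturation.
I_D = ½ k_p V_ov² = 0.5 × 3.648 × 0.874² = 1.39 mA.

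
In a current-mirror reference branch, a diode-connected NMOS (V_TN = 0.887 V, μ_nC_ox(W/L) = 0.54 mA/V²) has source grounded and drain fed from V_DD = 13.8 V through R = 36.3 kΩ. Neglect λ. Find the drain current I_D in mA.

With gate tied to drain, V_GS = V_DS ≥ V_GS − V_TN, so the device is in saturation.
KCL at the drain: ½ k_n (V_GS − V_TN)² = (V_DD − V_GS)/R.
Let x = V_GS − 0.887. Then 9.8 x² + x − 12.91 = 0, giving x = 1.1 V (positive root), so V_GS = 1.98 V.
I_D = (V_DD − V_GS)/R = (13.8 − 1.98) / 36.3 = 0.325 mA.

I_D = 0.325 mA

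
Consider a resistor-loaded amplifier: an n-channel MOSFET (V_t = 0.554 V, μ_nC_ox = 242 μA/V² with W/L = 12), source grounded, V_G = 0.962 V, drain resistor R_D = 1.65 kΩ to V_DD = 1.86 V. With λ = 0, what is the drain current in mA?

V_GS = V_G = 0.962 V, so V_ov = 0.962 − 0.554 = 0.408 V.
k_n = μ_nC_ox · (W/L) = 2.904 mA/V².
Assume saturation: I_D = ½ k_n V_ov² = 0.5 × 2.904 × 0.408² = 0.242 mA, giving V_DS = V_DD − I_D R_D = 1.86 − 0.242 × 1.65 = 1.46 V.
V_DS = 1.46 V ≥ V_ov = 0.408 V, confirming saturation.

I_D = 0.242 mA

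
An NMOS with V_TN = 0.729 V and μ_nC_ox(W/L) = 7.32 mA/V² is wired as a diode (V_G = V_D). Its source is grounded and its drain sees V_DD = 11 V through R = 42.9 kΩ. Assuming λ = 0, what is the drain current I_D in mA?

With gate tied to drain, V_GS = V_DS ≥ V_GS − V_TN, so the device is in saturation.
KCL at the drain: ½ k_n (V_GS − V_TN)² = (V_DD − V_GS)/R.
Let x = V_GS − 0.729. Then 157 x² + x − 10.27 = 0, giving x = 0.253 V (positive root), so V_GS = 0.982 V.
I_D = (V_DD − V_GS)/R = (11 − 0.982) / 42.9 = 0.234 mA.

I_D = 0.234 mA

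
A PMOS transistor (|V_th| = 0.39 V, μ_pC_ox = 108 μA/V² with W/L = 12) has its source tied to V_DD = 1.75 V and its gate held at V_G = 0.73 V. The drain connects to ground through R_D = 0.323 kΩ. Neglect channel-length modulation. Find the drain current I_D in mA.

V_SG = V_DD − V_G = 1.75 − 0.73 = 1.02 V, so V_ov = 1.02 − 0.39 = 0.63 V.
k_p = μ_pC_ox · (W/L) = 1.296 mA/V².
Assume saturation: I_D = ½ k_p V_ov² = 0.5 × 1.296 × 0.63² = 0.257 mA, giving V_SD = V_DD − I_D R_D = 1.75 − 0.257 × 0.323 = 1.67 V.
V_SD = 1.67 V ≥ V_ov = 0.63 V, confirming saturation.

I_D = 0.257 mA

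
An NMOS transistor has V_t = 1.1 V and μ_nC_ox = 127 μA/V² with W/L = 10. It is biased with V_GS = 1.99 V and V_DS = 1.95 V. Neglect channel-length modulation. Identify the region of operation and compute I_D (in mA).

k_n = μ_nC_ox · (W/L) = 1.27 mA/V².
V_ov = V_GS − V_t = 1.99 − 1.1 = 0.89 V.
Since V_DS = 1.95 V ≥ V_ov = 0.89 V, the device is in saturation.
I_D = ½ k_n V_ov² = 0.5 × 1.27 × 0.89² = 0.503 mA.

Saturation; I_D = 0.503 mA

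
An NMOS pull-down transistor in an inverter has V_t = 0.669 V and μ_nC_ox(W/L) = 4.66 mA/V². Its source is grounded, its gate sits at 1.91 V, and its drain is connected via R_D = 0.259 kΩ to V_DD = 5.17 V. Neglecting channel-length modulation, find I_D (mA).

I_D = 3.59 mA

V_GS = V_G = 1.91 V, so V_ov = 1.91 − 0.669 = 1.24 V.
Assume saturation: I_D = ½ k_n V_ov² = 0.5 × 4.66 × 1.24² = 3.59 mA, giving V_DS = V_DD − I_D R_D = 5.17 − 3.59 × 0.259 = 4.24 V.
V_DS = 4.24 V ≥ V_ov = 1.24 V, confirming saturation.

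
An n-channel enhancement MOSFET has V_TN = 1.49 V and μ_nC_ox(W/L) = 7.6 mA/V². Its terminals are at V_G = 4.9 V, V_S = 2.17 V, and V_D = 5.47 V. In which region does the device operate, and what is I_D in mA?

V_GS = V_G − V_S = 4.9 − 2.17 = 2.73 V; V_DS = V_D − V_S = 5.47 − 2.17 = 3.3 V.
V_ov = V_GS − V_TN = 2.73 − 1.49 = 1.24 V.
Since V_DS = 3.3 V ≥ V_ov = 1.24 V, the device is in saturation.
I_D = ½ k_n V_ov² = 0.5 × 7.6 × 1.24² = 5.84 mA.

Saturation; I_D = 5.84 mA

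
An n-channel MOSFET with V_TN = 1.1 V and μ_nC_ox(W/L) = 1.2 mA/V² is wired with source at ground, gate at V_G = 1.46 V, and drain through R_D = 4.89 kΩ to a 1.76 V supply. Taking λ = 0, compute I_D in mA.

V_GS = V_G = 1.46 V, so V_ov = 1.46 − 1.1 = 0.36 V.
Assume saturation: I_D = ½ k_n V_ov² = 0.5 × 1.2 × 0.36² = 0.0778 mA, giving V_DS = V_DD − I_D R_D = 1.76 − 0.0778 × 4.89 = 1.38 V.
V_DS = 1.38 V ≥ V_ov = 0.36 V, confirming saturation.

I_D = 0.0778 mA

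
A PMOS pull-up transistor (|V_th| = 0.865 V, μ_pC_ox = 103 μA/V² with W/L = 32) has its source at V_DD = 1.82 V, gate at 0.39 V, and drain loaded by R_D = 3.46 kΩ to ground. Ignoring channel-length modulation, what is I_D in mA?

V_SG = V_DD − V_G = 1.82 − 0.39 = 1.43 V, so V_ov = 1.43 − 0.865 = 0.565 V.
k_p = μ_pC_ox · (W/L) = 3.296 mA/V².
Assume saturation: I_D = ½ k_p V_ov² = 0.5 × 3.296 × 0.565² = 0.526 mA, giving V_SD = V_DD − I_D R_D = 1.82 − 0.526 × 3.46 = -0.000246 V.
But -0.000246 V < V_ov = 0.565 V, so the device is actually in triode.
In triode I_D = k_p[V_ov V_SD − ½ V_SD²] and I_D = (V_DD − V_SD)/R_D. Equating: 5.7 V_SD² − 7.443 V_SD + 1.82 = 0, giving V_SD = 0.326 V (the root below V_ov).
I_D = (1.82 − 0.326) / 3.46 = 0.432 mA.

I_D = 0.432 mA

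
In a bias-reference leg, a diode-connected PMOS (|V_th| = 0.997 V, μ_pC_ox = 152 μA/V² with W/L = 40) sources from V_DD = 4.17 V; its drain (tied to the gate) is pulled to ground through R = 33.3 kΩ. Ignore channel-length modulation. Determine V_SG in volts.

With gate tied to drain, V_SG = V_SD ≥ V_SG − |V_th|, so the device is in saturation.
k_p = μ_pC_ox · (W/L) = 6.08 mA/V².
KCL at the drain: ½ k_p (V_SG − |V_th|)² = (V_DD − V_SG)/R.
Let x = V_SG − 0.997. Then 101 x² + x − 3.173 = 0, giving x = 0.172 V (positive root), so V_SG = 1.17 V.
I_D = (V_DD − V_SG)/R = (4.17 − 1.17) / 33.3 = 0.0901 mA.

V_SG = 1.17 V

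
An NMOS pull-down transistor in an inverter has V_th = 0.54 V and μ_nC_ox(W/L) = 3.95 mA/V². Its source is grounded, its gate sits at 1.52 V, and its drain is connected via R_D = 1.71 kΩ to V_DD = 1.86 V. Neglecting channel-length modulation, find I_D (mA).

V_GS = V_G = 1.52 V, so V_ov = 1.52 − 0.54 = 0.98 V.
Assume saturation: I_D = ½ k_n V_ov² = 0.5 × 3.95 × 0.98² = 1.9 mA, giving V_DS = V_DD − I_D R_D = 1.86 − 1.9 × 1.71 = -1.38 V.
But -1.38 V < V_ov = 0.98 V, so the device is actually in triode.
In triode I_D = k_n[V_ov V_DS − ½ V_DS²] and I_D = (V_DD − V_DS)/R_D. Equating: 3.38 V_DS² − 7.619 V_DS + 1.86 = 0, giving V_DS = 0.278 V (the root below V_ov).
I_D = (1.86 − 0.278) / 1.71 = 0.925 mA.

I_D = 0.925 mA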